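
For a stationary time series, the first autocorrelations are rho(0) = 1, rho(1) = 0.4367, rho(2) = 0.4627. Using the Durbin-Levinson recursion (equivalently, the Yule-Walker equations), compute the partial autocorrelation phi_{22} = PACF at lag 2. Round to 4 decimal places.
\phi_{22} = 0.3361

The PACF at lag k is phi_{kk}, the last component of the solution
to the Yule-Walker system G_k phi = r_k where
  (G_k)_{ij} = rho(|i - j|), (r_k)_i = rho(i), i,j = 1..k.
Equivalently, Durbin-Levinson gives phi_{kk} iteratively:
  phi_{11} = rho(1)
  phi_{kk} = [rho(k) - sum_{j=1..k-1} phi_{k-1,j} rho(k-j)]
            / [1 - sum_{j=1..k-1} phi_{k-1,j} rho(j)],
  phi_{k,j} = phi_{k-1,j} - phi_{kk} phi_{k-1,k-j},  j = 1..k-1.
Step k = 1:
  phi_11 = rho(1) = 0.4367.
Step k = 2:
  phi_22 = [rho(2) - phi_11 rho(1)] / [1 - phi_11 rho(1)] = [0.4627 - (0.4367)(0.4367)] / [1 - (0.4367)(0.4367)]
         = 0.27199311 / 0.80929311 = 0.3361.
Therefore phi_{22} = 0.3361.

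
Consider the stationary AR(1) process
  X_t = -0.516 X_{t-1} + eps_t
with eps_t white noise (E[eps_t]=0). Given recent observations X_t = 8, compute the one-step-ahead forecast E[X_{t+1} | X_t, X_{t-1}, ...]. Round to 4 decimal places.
E[X_{t+1} \mid \mathcal F_t] = -4.1280

For an AR(p) model X_t = c + sum_i phi_i X_{t-i} + eps_t, the
one-step-ahead conditional mean is
  E[X_{t+1} | X_t, ...] = c + sum_i phi_i X_{t+1-i}.
Substitute known values:
  E[X_{t+1} | ...] = (-0.516) * (8)
                   = -4.1280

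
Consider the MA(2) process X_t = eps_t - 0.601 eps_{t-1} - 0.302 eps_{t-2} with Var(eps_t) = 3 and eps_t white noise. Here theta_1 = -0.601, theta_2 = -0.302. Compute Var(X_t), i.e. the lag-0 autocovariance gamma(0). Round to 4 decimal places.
\gamma(0) = 4.3572

For an MA(q) process X_t = eps_t + sum_i theta_i eps_{t-i} with
Var(eps_t) = sigma^2, the variance is
  gamma(0) = sigma^2 * (1 + sum_i theta_i^2).
  sum_i theta_i^2 = (-0.601)^2 + (-0.302)^2 = 0.361201 + 0.091204 = 0.452405.
  gamma(0) = 3 * (1 + 0.452405) = 3 * 1.452405 = 4.357215, which rounds to 4.3572.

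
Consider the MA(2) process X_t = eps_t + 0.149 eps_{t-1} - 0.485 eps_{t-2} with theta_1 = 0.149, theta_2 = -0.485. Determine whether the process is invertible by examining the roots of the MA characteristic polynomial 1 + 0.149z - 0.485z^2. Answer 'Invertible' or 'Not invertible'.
\text{Invertible}

The MA(q) characteristic polynomial is P(z) = 1 + 0.149z - 0.485z^2.
Invertibility requires all roots to lie outside the unit circle, i.e. |z| > 1 for every root.
Set 1 + (0.149) z + (-0.485) z^2 = 0, i.e. a z^2 + b z + c = 0 with a = -0.485, b = 0.149, c = 1.
Discriminant D = b^2 - 4ac = (0.149)^2 - 4*(-0.485)*1 = 0.022201 - (-1.94) = 1.962201.
D >= 0, so the roots are real: z = (-b +/- sqrt(D)) / (2a) = (-0.149 +/- 1.400786) / (-0.97).
  z_1 = (-0.149 + 1.400786) / (-0.97) = -1.2905,   |z_1| = 1.2905.
  z_2 = (-0.149 - 1.400786) / (-0.97) = 1.5977,   |z_2| = 1.5977.
Moduli of all roots: 1.2905, 1.5977.
All moduli strictly greater than 1? Yes.
Verdict: Invertible.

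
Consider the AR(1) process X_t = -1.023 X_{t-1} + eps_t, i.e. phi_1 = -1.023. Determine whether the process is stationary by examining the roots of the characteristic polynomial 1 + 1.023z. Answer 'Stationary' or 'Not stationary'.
\text{Not stationary}

The AR(p) characteristic polynomial is P(z) = 1 + 1.023z.
Stationarity requires all roots to lie outside the unit circle, i.e. |z| > 1 for every root.
This is linear in z: 1 + (1.023) z = 0  =>  z = -1/(1.023) = -0.977517,  |z| = 0.977517.
Moduli of all roots: 0.9775.
All moduli strictly greater than 1? No.
Verdict: Not stationary.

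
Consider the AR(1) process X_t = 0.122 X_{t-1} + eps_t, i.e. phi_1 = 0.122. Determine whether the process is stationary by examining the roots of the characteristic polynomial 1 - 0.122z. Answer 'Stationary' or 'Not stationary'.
\text{Stationary}

The AR(p) characteristic polynomial is P(z) = 1 - 0.122z.
Stationarity requires all roots to lie outside the unit circle, i.e. |z| > 1 for every root.
This is linear in z: 1 + (-0.122) z = 0  =>  z = -1/(-0.122) = 8.196721,  |z| = 8.196721.
Moduli of all roots: 8.1967.
All moduli strictly greater than 1? Yes.
Verdict: Stationary.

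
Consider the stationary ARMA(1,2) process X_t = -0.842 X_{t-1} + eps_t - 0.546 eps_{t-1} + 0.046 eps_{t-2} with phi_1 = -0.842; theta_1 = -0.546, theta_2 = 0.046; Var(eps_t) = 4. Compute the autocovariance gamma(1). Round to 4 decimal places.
\gamma(1) = -29.3710

Multiply the model equation by X_{t-k} and take expectations. With theta_0 = psi_0 = 1 and psi_j the MA(infinity) weights, this gives
  gamma(k) - sum_i phi_i gamma(k-i) = c_k,
  c_k = sigma^2 * sum_{j=k..q} theta_j psi_{j-k}   (c_k = 0 for k > q),
using gamma(-m) = gamma(m).
psi-weights needed (psi_j = theta_j + sum_i phi_i psi_{j-i}):
  psi_1 = theta_1 + phi_1 = -0.546 + (-0.842) = -1.388
  psi_2 = theta_2 + phi_1 psi_1 = 0.046 + (-0.842)(-1.388) = 1.214696
Right-hand sides:
  c_0 = sigma^2 (1 + theta_1 psi_1 + theta_2 psi_2) = 4 * (1 + (-0.546)(-1.388) + (0.046)(1.214696)) = 4 * 1.813724 = 7.254896
  c_1 = sigma^2 (theta_1 + theta_2 psi_1) = 4 * (-0.546 + (0.046)(-1.388)) = -2.439392
  c_2 = sigma^2 theta_2 = 4 * (0.046) = 0.184
Equations for k = 0 and k = 1 (AR order 1):
  gamma(0) = phi_1 gamma(1) + c_0
  gamma(1) = phi_1 gamma(0) + c_1
Substituting the second into the first: gamma(0) (1 - phi_1^2) = c_0 + phi_1 c_1, so
  gamma(0) = (c_0 + phi_1 c_1) / (1 - phi_1^2) = (7.254896 + (-0.842)(-2.439392)) / (1 - (-0.842)^2) = 9.308864 / 0.291036 = 31.985267.
  gamma(1) = phi_1 gamma(0) + c_1 = (-0.842)(31.985267) + (-2.439392) = -29.370987.
Therefore gamma(1) = -29.3710 (to 4 decimal places).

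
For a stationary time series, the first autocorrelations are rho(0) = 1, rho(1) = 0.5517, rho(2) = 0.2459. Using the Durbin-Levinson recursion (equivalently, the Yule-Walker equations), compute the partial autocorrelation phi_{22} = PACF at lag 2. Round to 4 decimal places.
\phi_{22} = -0.0841

The PACF at lag k is phi_{kk}, the last component of the solution
to the Yule-Walker system G_k phi = r_k where
  (G_k)_{ij} = rho(|i - j|), (r_k)_i = rho(i), i,j = 1..k.
Equivalently, Durbin-Levinson gives phi_{kk} iteratively:
  phi_{11} = rho(1)
  phi_{kk} = [rho(k) - sum_{j=1..k-1} phi_{k-1,j} rho(k-j)]
            / [1 - sum_{j=1..k-1} phi_{k-1,j} rho(j)],
  phi_{k,j} = phi_{k-1,j} - phi_{kk} phi_{k-1,k-j},  j = 1..k-1.
Step k = 1:
  phi_11 = rho(1) = 0.5517.
Step k = 2:
  phi_22 = [rho(2) - phi_11 rho(1)] / [1 - phi_11 rho(1)] = [0.2459 - (0.5517)(0.5517)] / [1 - (0.5517)(0.5517)]
         = -0.05847289 / 0.69562711 = -0.0841.
Therefore phi_{22} = -0.0841.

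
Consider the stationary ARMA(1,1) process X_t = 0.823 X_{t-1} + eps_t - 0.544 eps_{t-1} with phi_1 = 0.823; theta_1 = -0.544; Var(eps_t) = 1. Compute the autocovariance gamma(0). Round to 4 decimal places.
\gamma(0) = 1.2412

Multiply the model equation by X_{t-k} and take expectations. With theta_0 = psi_0 = 1 and psi_j the MA(infinity) weights, this gives
  gamma(k) - sum_i phi_i gamma(k-i) = c_k,
  c_k = sigma^2 * sum_{j=k..q} theta_j psi_{j-k}   (c_k = 0 for k > q),
using gamma(-m) = gamma(m).
psi-weights needed (psi_j = theta_j + sum_i phi_i psi_{j-i}):
  psi_1 = theta_1 + phi_1 = -0.544 + (0.823) = 0.279
Right-hand sides:
  c_0 = sigma^2 (1 + theta_1 psi_1) = 1 * (1 + (-0.544)(0.279)) = 1 * 0.848224 = 0.848224
  c_1 = sigma^2 theta_1 = 1 * (-0.544) = -0.544
  c_2 = 0
Equations for k = 0 and k = 1 (AR order 1):
  gamma(0) = phi_1 gamma(1) + c_0
  gamma(1) = phi_1 gamma(0) + c_1
Substituting the second into the first: gamma(0) (1 - phi_1^2) = c_0 + phi_1 c_1, so
  gamma(0) = (c_0 + phi_1 c_1) / (1 - phi_1^2) = (0.848224 + (0.823)(-0.544)) / (1 - (0.823)^2) = 0.400512 / 0.322671 = 1.24124.
Therefore gamma(0) = 1.2412 (to 4 decimal places).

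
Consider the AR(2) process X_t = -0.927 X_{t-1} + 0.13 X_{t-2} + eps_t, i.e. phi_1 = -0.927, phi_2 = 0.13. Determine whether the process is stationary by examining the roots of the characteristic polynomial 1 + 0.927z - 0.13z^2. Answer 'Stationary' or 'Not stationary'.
\text{Not stationary}

The AR(p) characteristic polynomial is P(z) = 1 + 0.927z - 0.13z^2.
Stationarity requires all roots to lie outside the unit circle, i.e. |z| > 1 for every root.
Set 1 + (0.927) z + (-0.13) z^2 = 0, i.e. a z^2 + b z + c = 0 with a = -0.13, b = 0.927, c = 1.
Discriminant D = b^2 - 4ac = (0.927)^2 - 4*(-0.13)*1 = 0.859329 - (-0.52) = 1.379329.
D >= 0, so the roots are real: z = (-b +/- sqrt(D)) / (2a) = (-0.927 +/- 1.174448) / (-0.26).
  z_1 = (-0.927 + 1.174448) / (-0.26) = -0.9517,   |z_1| = 0.9517.
  z_2 = (-0.927 - 1.174448) / (-0.26) = 8.0825,   |z_2| = 8.0825.
Moduli of all roots: 0.9517, 8.0825.
All moduli strictly greater than 1? No.
Verdict: Not stationary.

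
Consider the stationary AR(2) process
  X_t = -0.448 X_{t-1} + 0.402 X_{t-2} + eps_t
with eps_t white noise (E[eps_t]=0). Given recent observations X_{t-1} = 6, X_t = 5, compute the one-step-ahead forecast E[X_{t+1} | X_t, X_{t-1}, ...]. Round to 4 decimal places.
E[X_{t+1} \mid \mathcal F_t] = 0.1720

For an AR(p) model X_t = c + sum_i phi_i X_{t-i} + eps_t, the
one-step-ahead conditional mean is
  E[X_{t+1} | X_t, ...] = c + sum_i phi_i X_{t+1-i}.
Substitute known values:
  E[X_{t+1} | ...] = (-0.448) * (5) + (0.402) * (6)
                   = 0.1720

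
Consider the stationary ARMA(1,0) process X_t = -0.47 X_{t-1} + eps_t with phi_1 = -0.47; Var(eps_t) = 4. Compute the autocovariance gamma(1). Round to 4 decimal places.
\gamma(1) = -2.4130

Multiply the model equation by X_{t-k} and take expectations. With theta_0 = psi_0 = 1 and psi_j the MA(infinity) weights, this gives
  gamma(k) - sum_i phi_i gamma(k-i) = c_k,
  c_k = sigma^2 * sum_{j=k..q} theta_j psi_{j-k}   (c_k = 0 for k > q),
using gamma(-m) = gamma(m).
Pure AR (q = 0): c_0 = sigma^2 = 4, c_k = 0 for k >= 1.
Equations for k = 0 and k = 1 (AR order 1):
  gamma(0) = phi_1 gamma(1) + c_0
  gamma(1) = phi_1 gamma(0) + c_1
Substituting the second into the first: gamma(0) (1 - phi_1^2) = c_0 + phi_1 c_1, so
  gamma(0) = c_0 / (1 - phi_1^2) = 4 / (1 - (-0.47)^2) = 4 / 0.7791 = 5.134129.
  gamma(1) = phi_1 gamma(0) = (-0.47)(5.134129) = -2.413041.
Therefore gamma(1) = -2.4130 (to 4 decimal places).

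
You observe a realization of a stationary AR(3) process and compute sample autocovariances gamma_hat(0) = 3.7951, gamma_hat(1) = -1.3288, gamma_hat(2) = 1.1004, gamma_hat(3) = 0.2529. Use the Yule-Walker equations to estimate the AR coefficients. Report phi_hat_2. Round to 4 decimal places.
\hat\phi_{2} = 0.2630

The Yule-Walker equations for an AR(p) process read, in matrix form,
  Gamma_p phi = r_p,   with   (Gamma_p)_{ij} = gamma(|i - j|),
                       (r_p)_i = gamma(i),   i,j = 1..p.
Substitute the sample gammas (Toeplitz matrix and right-hand side of size 3):
  Gamma_p = [[3.7951, -1.3288, 1.1004], [-1.3288, 3.7951, -1.3288], [1.1004, -1.3288, 3.7951]]
  r_p     = [-1.3288, 1.1004, 0.2529]
Written out (R1..R3):
  (R1) 3.7951 phi_1 - 1.3288 phi_2 + 1.1004 phi_3 = -1.3288
  (R2) -1.3288 phi_1 + 3.7951 phi_2 - 1.3288 phi_3 = 1.1004
  (R3) 1.1004 phi_1 - 1.3288 phi_2 + 3.7951 phi_3 = 0.2529
Gaussian elimination:
  R2 <- R2 - (-1.3288/3.7951) R1 = R2 - (-0.350136) R1:  3.32984 phi_2 - 0.943511 phi_3 = 0.63514
  R3 <- R3 - (1.1004/3.7951) R1 = R3 - (0.289953) R1:  -0.943511 phi_2 + 3.476036 phi_3 = 0.638189
  R3 <- R3 - (-0.943511/3.32984) R2 = R3 - (-0.28335) R2:  3.208692 phi_3 = 0.818156
Back-substitution:
  phi_hat_3 = 0.818156 / 3.208692 = 0.254981
  phi_hat_2 = (0.63514 - (-0.943511)(0.254981)) / 3.32984 = 0.262991
  phi_hat_1 = (-1.3288 - (-1.3288)(0.262991) - (1.1004)(0.254981)) / 3.7951 = -0.331986
So phi_hat = [-0.3320, 0.2630, 0.2550].
Therefore phi_hat_2 = 0.2630.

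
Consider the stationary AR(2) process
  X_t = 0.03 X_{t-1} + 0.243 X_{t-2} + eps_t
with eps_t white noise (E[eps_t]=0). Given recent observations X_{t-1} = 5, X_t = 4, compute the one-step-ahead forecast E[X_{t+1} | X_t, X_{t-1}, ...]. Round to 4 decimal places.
E[X_{t+1} \mid \mathcal F_t] = 1.3350

For an AR(p) model X_t = c + sum_i phi_i X_{t-i} + eps_t, the
one-step-ahead conditional mean is
  E[X_{t+1} | X_t, ...] = c + sum_i phi_i X_{t+1-i}.
Substitute known values:
  E[X_{t+1} | ...] = (0.03) * (4) + (0.243) * (5)
                   = 1.3350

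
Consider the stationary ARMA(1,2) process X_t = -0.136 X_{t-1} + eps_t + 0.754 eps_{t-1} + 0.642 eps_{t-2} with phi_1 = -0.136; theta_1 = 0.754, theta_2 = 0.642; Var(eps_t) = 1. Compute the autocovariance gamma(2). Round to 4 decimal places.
\gamma(2) = 0.5169

Multiply the model equation by X_{t-k} and take expectations. With theta_0 = psi_0 = 1 and psi_j the MA(infinity) weights, this gives
  gamma(k) - sum_i phi_i gamma(k-i) = c_k,
  c_k = sigma^2 * sum_{j=k..q} theta_j psi_{j-k}   (c_k = 0 for k > q),
using gamma(-m) = gamma(m).
psi-weights needed (psi_j = theta_j + sum_i phi_i psi_{j-i}):
  psi_1 = theta_1 + phi_1 = 0.754 + (-0.136) = 0.618
  psi_2 = theta_2 + phi_1 psi_1 = 0.642 + (-0.136)(0.618) = 0.557952
Right-hand sides:
  c_0 = sigma^2 (1 + theta_1 psi_1 + theta_2 psi_2) = 1 * (1 + (0.754)(0.618) + (0.642)(0.557952)) = 1 * 1.824177 = 1.824177
  c_1 = sigma^2 (theta_1 + theta_2 psi_1) = 1 * (0.754 + (0.642)(0.618)) = 1.150756
  c_2 = sigma^2 theta_2 = 1 * (0.642) = 0.642
Equations for k = 0 and k = 1 (AR order 1):
  gamma(0) = phi_1 gamma(1) + c_0
  gamma(1) = phi_1 gamma(0) + c_1
Substituting the second into the first: gamma(0) (1 - phi_1^2) = c_0 + phi_1 c_1, so
  gamma(0) = (c_0 + phi_1 c_1) / (1 - phi_1^2) = (1.824177 + (-0.136)(1.150756)) / (1 - (-0.136)^2) = 1.667674 / 0.981504 = 1.699101.
  gamma(1) = phi_1 gamma(0) + c_1 = (-0.136)(1.699101) + (1.150756) = 0.919678.
For k = 2: gamma(2) = phi_1 gamma(1) + c_2
  = (-0.136)(0.919678) + (0.642) = 0.516924.
Therefore gamma(2) = 0.5169 (to 4 decimal places).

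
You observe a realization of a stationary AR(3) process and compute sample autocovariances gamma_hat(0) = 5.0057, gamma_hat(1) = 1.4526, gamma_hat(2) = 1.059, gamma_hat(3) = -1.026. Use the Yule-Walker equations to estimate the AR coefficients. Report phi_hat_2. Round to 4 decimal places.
\hat\phi_{2} = 0.2220

The Yule-Walker equations for an AR(p) process read, in matrix form,
  Gamma_p phi = r_p,   with   (Gamma_p)_{ij} = gamma(|i - j|),
                       (r_p)_i = gamma(i),   i,j = 1..p.
Substitute the sample gammas (Toeplitz matrix and right-hand side of size 3):
  Gamma_p = [[5.0057, 1.4526, 1.059], [1.4526, 5.0057, 1.4526], [1.059, 1.4526, 5.0057]]
  r_p     = [1.4526, 1.059, -1.026]
Written out (R1..R3):
  (R1) 5.0057 phi_1 + 1.4526 phi_2 + 1.059 phi_3 = 1.4526
  (R2) 1.4526 phi_1 + 5.0057 phi_2 + 1.4526 phi_3 = 1.059
  (R3) 1.059 phi_1 + 1.4526 phi_2 + 5.0057 phi_3 = -1.026
Gaussian elimination:
  R2 <- R2 - (1.4526/5.0057) R1 = R2 - (0.290189) R1:  4.584171 phi_2 + 1.14529 phi_3 = 0.637471
  R3 <- R3 - (1.059/5.0057) R1 = R3 - (0.211559) R1:  1.14529 phi_2 + 4.781659 phi_3 = -1.33331
  R3 <- R3 - (1.14529/4.584171) R2 = R3 - (0.249836) R2:  4.495525 phi_3 = -1.492573
Back-substitution:
  phi_hat_3 = -1.492573 / 4.495525 = -0.332013
  phi_hat_2 = (0.637471 - (1.14529)(-0.332013)) / 4.584171 = 0.222008
  phi_hat_1 = (1.4526 - (1.4526)(0.222008) - (1.059)(-0.332013)) / 5.0057 = 0.296005
So phi_hat = [0.2960, 0.2220, -0.3320].
Therefore phi_hat_2 = 0.2220.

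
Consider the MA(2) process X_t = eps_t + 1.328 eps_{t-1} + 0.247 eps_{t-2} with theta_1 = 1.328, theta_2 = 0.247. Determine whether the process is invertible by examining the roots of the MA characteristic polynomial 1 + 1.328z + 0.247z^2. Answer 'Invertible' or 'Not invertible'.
\text{Not invertible}

The MA(q) characteristic polynomial is P(z) = 1 + 1.328z + 0.247z^2.
Invertibility requires all roots to lie outside the unit circle, i.e. |z| > 1 for every root.
Set 1 + (1.328) z + (0.247) z^2 = 0, i.e. a z^2 + b z + c = 0 with a = 0.247, b = 1.328, c = 1.
Discriminant D = b^2 - 4ac = (1.328)^2 - 4*(0.247)*1 = 1.763584 - (0.988) = 0.775584.
D >= 0, so the roots are real: z = (-b +/- sqrt(D)) / (2a) = (-1.328 +/- 0.880672) / (0.494).
  z_1 = (-1.328 + 0.880672) / (0.494) = -0.9055,   |z_1| = 0.9055.
  z_2 = (-1.328 - 0.880672) / (0.494) = -4.471,   |z_2| = 4.471.
Moduli of all roots: 0.9055, 4.4710.
All moduli strictly greater than 1? No.
Verdict: Not invertible.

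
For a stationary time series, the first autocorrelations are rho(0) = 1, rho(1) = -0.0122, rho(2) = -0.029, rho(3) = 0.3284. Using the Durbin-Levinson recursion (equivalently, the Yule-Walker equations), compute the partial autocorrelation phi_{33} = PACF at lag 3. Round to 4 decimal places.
\phi_{33} = 0.3280

The PACF at lag k is phi_{kk}, the last component of the solution
to the Yule-Walker system G_k phi = r_k where
  (G_k)_{ij} = rho(|i - j|), (r_k)_i = rho(i), i,j = 1..k.
Equivalently, Durbin-Levinson gives phi_{kk} iteratively:
  phi_{11} = rho(1)
  phi_{kk} = [rho(k) - sum_{j=1..k-1} phi_{k-1,j} rho(k-j)]
            / [1 - sum_{j=1..k-1} phi_{k-1,j} rho(j)],
  phi_{k,j} = phi_{k-1,j} - phi_{kk} phi_{k-1,k-j},  j = 1..k-1.
Step k = 1:
  phi_11 = rho(1) = -0.0122.
Step k = 2:
  phi_22 = [rho(2) - phi_11 rho(1)] / [1 - phi_11 rho(1)] = [-0.029 - (-0.0122)(-0.0122)] / [1 - (-0.0122)(-0.0122)]
         = -0.02914884 / 0.99985116 = -0.029153.
  Update: phi_21 = phi_11 - phi_22 phi_11 = -0.0122 - (-0.029153)(-0.0122) = -0.012556.
Step k = 3:
  phi_33 = [rho(3) - phi_21 rho(2) - phi_22 rho(1)] / [1 - phi_21 rho(1) - phi_22 rho(2)]
    numerator   = 0.3284 - (-0.012556)(-0.029) - (-0.029153)(-0.0122) = 0.32768022
    denominator = 1 - (-0.012556)(-0.0122) - (-0.029153)(-0.029) = 0.99900138
  phi_33 = 0.32768022 / 0.99900138 = 0.328.
Therefore phi_{33} = 0.3280.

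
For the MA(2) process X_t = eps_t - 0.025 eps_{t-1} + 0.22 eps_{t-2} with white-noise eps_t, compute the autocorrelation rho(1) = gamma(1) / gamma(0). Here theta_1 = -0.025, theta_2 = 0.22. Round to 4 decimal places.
\rho(1) = -0.0291

For an MA(q) process with theta_0 = 1, the autocovariance is
  gamma(k) = sigma^2 * sum_{i=0..q-k} theta_i * theta_{i+k},
and rho(k) = gamma(k) / gamma(0). Sigma^2 cancels.
  numerator   = (1)*(-0.025) + (-0.025)*(0.22) = -0.0305.
  denominator = (1)^2 + (-0.025)^2 + (0.22)^2 = 1.049025.
  rho(1) = -0.0305 / 1.049025 = -0.0291.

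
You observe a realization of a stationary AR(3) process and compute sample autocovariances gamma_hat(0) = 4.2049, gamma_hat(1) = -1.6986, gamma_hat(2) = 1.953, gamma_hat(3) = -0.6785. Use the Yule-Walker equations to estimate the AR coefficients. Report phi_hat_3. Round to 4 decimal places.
\hat\phi_{3} = 0.1430

The Yule-Walker equations for an AR(p) process read, in matrix form,
  Gamma_p phi = r_p,   with   (Gamma_p)_{ij} = gamma(|i - j|),
                       (r_p)_i = gamma(i),   i,j = 1..p.
Substitute the sample gammas (Toeplitz matrix and right-hand side of size 3):
  Gamma_p = [[4.2049, -1.6986, 1.953], [-1.6986, 4.2049, -1.6986], [1.953, -1.6986, 4.2049]]
  r_p     = [-1.6986, 1.953, -0.6785]
Written out (R1..R3):
  (R1) 4.2049 phi_1 - 1.6986 phi_2 + 1.953 phi_3 = -1.6986
  (R2) -1.6986 phi_1 + 4.2049 phi_2 - 1.6986 phi_3 = 1.953
  (R3) 1.953 phi_1 - 1.6986 phi_2 + 4.2049 phi_3 = -0.6785
Gaussian elimination:
  R2 <- R2 - (-1.6986/4.2049) R1 = R2 - (-0.403957) R1:  3.518738 phi_2 - 0.909671 phi_3 = 1.266838
  R3 <- R3 - (1.953/4.2049) R1 = R3 - (0.464458) R1:  -0.909671 phi_2 + 3.297813 phi_3 = 0.110429
  R3 <- R3 - (-0.909671/3.518738) R2 = R3 - (-0.258522) R2:  3.062643 phi_3 = 0.437934
Back-substitution:
  phi_hat_3 = 0.437934 / 3.062643 = 0.142992
  phi_hat_2 = (1.266838 - (-0.909671)(0.142992)) / 3.518738 = 0.396993
  phi_hat_1 = (-1.6986 - (-1.6986)(0.396993) - (1.953)(0.142992)) / 4.2049 = -0.310003
So phi_hat = [-0.3100, 0.3970, 0.1430].
Therefore phi_hat_3 = 0.1430.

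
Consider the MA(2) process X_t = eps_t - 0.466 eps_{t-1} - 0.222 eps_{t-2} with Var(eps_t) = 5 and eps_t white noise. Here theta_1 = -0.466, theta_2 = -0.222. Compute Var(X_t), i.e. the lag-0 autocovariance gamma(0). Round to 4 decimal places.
\gamma(0) = 6.3322

For an MA(q) process X_t = eps_t + sum_i theta_i eps_{t-i} with
Var(eps_t) = sigma^2, the variance is
  gamma(0) = sigma^2 * (1 + sum_i theta_i^2).
  sum_i theta_i^2 = (-0.466)^2 + (-0.222)^2 = 0.217156 + 0.049284 = 0.26644.
  gamma(0) = 5 * (1 + 0.26644) = 5 * 1.26644 = 6.3322.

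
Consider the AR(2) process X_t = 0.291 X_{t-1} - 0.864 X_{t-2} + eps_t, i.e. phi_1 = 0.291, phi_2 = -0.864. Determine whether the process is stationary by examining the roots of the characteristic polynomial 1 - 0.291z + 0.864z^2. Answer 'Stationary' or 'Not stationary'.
\text{Stationary}

The AR(p) characteristic polynomial is P(z) = 1 - 0.291z + 0.864z^2.
Stationarity requires all roots to lie outside the unit circle, i.e. |z| > 1 for every root.
Set 1 + (-0.291) z + (0.864) z^2 = 0, i.e. a z^2 + b z + c = 0 with a = 0.864, b = -0.291, c = 1.
Discriminant D = b^2 - 4ac = (-0.291)^2 - 4*(0.864)*1 = 0.084681 - (3.456) = -3.371319.
D < 0, so the roots are the complex-conjugate pair z = (-b +/- i sqrt(-D)) / (2a) = 0.1684 +/- 1.0626i.
For a conjugate pair |z|^2 = z * conj(z) = (product of roots) = c/a = 1/(0.864) = 1.157407, so |z| = sqrt(1.157407) = 1.0758 for both roots.
Moduli of all roots: 1.0758, 1.0758.
All moduli strictly greater than 1? Yes.
Verdict: Stationary.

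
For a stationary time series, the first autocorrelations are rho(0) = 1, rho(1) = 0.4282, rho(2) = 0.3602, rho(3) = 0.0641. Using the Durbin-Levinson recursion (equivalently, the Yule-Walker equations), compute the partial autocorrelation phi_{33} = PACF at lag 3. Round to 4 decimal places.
\phi_{33} = -0.1920

The PACF at lag k is phi_{kk}, the last component of the solution
to the Yule-Walker system G_k phi = r_k where
  (G_k)_{ij} = rho(|i - j|), (r_k)_i = rho(i), i,j = 1..k.
Equivalently, Durbin-Levinson gives phi_{kk} iteratively:
  phi_{11} = rho(1)
  phi_{kk} = [rho(k) - sum_{j=1..k-1} phi_{k-1,j} rho(k-j)]
            / [1 - sum_{j=1..k-1} phi_{k-1,j} rho(j)],
  phi_{k,j} = phi_{k-1,j} - phi_{kk} phi_{k-1,k-j},  j = 1..k-1.
Step k = 1:
  phi_11 = rho(1) = 0.4282.
Step k = 2:
  phi_22 = [rho(2) - phi_11 rho(1)] / [1 - phi_11 rho(1)] = [0.3602 - (0.4282)(0.4282)] / [1 - (0.4282)(0.4282)]
         = 0.17684476 / 0.81664476 = 0.21655.
  Update: phi_21 = phi_11 - phi_22 phi_11 = 0.4282 - (0.21655)(0.4282) = 0.335473.
Step k = 3:
  phi_33 = [rho(3) - phi_21 rho(2) - phi_22 rho(1)] / [1 - phi_21 rho(1) - phi_22 rho(2)]
    numerator   = 0.0641 - (0.335473)(0.3602) - (0.21655)(0.4282) = -0.1494643
    denominator = 1 - (0.335473)(0.4282) - (0.21655)(0.3602) = 0.77834895
  phi_33 = -0.1494643 / 0.77834895 = -0.192.
Therefore phi_{33} = -0.1920.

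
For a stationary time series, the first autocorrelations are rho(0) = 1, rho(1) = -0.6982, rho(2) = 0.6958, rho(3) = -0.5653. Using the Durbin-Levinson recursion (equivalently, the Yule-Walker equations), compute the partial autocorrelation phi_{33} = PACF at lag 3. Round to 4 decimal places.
\phi_{33} = 0.0160

The PACF at lag k is phi_{kk}, the last component of the solution
to the Yule-Walker system G_k phi = r_k where
  (G_k)_{ij} = rho(|i - j|), (r_k)_i = rho(i), i,j = 1..k.
Equivalently, Durbin-Levinson gives phi_{kk} iteratively:
  phi_{11} = rho(1)
  phi_{kk} = [rho(k) - sum_{j=1..k-1} phi_{k-1,j} rho(k-j)]
            / [1 - sum_{j=1..k-1} phi_{k-1,j} rho(j)],
  phi_{k,j} = phi_{k-1,j} - phi_{kk} phi_{k-1,k-j},  j = 1..k-1.
Step k = 1:
  phi_11 = rho(1) = -0.6982.
Step k = 2:
  phi_22 = [rho(2) - phi_11 rho(1)] / [1 - phi_11 rho(1)] = [0.6958 - (-0.6982)(-0.6982)] / [1 - (-0.6982)(-0.6982)]
         = 0.20831676 / 0.51251676 = 0.406458.
  Update: phi_21 = phi_11 - phi_22 phi_11 = -0.6982 - (0.406458)(-0.6982) = -0.414411.
Step k = 3:
  phi_33 = [rho(3) - phi_21 rho(2) - phi_22 rho(1)] / [1 - phi_21 rho(1) - phi_22 rho(2)]
    numerator   = -0.5653 - (-0.414411)(0.6958) - (0.406458)(-0.6982) = 0.00683626
    denominator = 1 - (-0.414411)(-0.6982) - (0.406458)(0.6958) = 0.42784466
  phi_33 = 0.00683626 / 0.42784466 = 0.016.
Therefore phi_{33} = 0.0160.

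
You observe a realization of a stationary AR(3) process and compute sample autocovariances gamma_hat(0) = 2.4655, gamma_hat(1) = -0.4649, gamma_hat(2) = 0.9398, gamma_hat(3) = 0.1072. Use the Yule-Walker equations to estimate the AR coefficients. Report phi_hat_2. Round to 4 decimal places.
\hat\phi_{2} = 0.3810

The Yule-Walker equations for an AR(p) process read, in matrix form,
  Gamma_p phi = r_p,   with   (Gamma_p)_{ij} = gamma(|i - j|),
                       (r_p)_i = gamma(i),   i,j = 1..p.
Substitute the sample gammas (Toeplitz matrix and right-hand side of size 3):
  Gamma_p = [[2.4655, -0.4649, 0.9398], [-0.4649, 2.4655, -0.4649], [0.9398, -0.4649, 2.4655]]
  r_p     = [-0.4649, 0.9398, 0.1072]
Written out (R1..R3):
  (R1) 2.4655 phi_1 - 0.4649 phi_2 + 0.9398 phi_3 = -0.4649
  (R2) -0.4649 phi_1 + 2.4655 phi_2 - 0.4649 phi_3 = 0.9398
  (R3) 0.9398 phi_1 - 0.4649 phi_2 + 2.4655 phi_3 = 0.1072
Gaussian elimination:
  R2 <- R2 - (-0.4649/2.4655) R1 = R2 - (-0.188562) R1:  2.377837 phi_2 - 0.287689 phi_3 = 0.852137
  R3 <- R3 - (0.9398/2.4655) R1 = R3 - (0.38118) R1:  -0.287689 phi_2 + 2.107267 phi_3 = 0.284411
  R3 <- R3 - (-0.287689/2.377837) R2 = R3 - (-0.120988) R2:  2.07246 phi_3 = 0.387509
Back-substitution:
  phi_hat_3 = 0.387509 / 2.07246 = 0.18698
  phi_hat_2 = (0.852137 - (-0.287689)(0.18698)) / 2.377837 = 0.380989
  phi_hat_1 = (-0.4649 - (-0.4649)(0.380989) - (0.9398)(0.18698)) / 2.4655 = -0.187995
So phi_hat = [-0.1880, 0.3810, 0.1870].
Therefore phi_hat_2 = 0.3810.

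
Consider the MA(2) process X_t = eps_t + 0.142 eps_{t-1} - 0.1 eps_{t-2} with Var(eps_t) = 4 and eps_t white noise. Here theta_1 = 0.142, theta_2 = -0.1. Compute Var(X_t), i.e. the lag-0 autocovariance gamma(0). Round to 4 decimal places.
\gamma(0) = 4.1207

For an MA(q) process X_t = eps_t + sum_i theta_i eps_{t-i} with
Var(eps_t) = sigma^2, the variance is
  gamma(0) = sigma^2 * (1 + sum_i theta_i^2).
  sum_i theta_i^2 = (0.142)^2 + (-0.1)^2 = 0.020164 + 0.01 = 0.030164.
  gamma(0) = 4 * (1 + 0.030164) = 4 * 1.030164 = 4.120656, which rounds to 4.1207.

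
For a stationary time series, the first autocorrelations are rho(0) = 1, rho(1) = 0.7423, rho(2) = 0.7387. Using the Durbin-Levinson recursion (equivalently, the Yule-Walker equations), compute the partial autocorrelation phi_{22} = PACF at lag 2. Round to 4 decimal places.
\phi_{22} = 0.4180

The PACF at lag k is phi_{kk}, the last component of the solution
to the Yule-Walker system G_k phi = r_k where
  (G_k)_{ij} = rho(|i - j|), (r_k)_i = rho(i), i,j = 1..k.
Equivalently, Durbin-Levinson gives phi_{kk} iteratively:
  phi_{11} = rho(1)
  phi_{kk} = [rho(k) - sum_{j=1..k-1} phi_{k-1,j} rho(k-j)]
            / [1 - sum_{j=1..k-1} phi_{k-1,j} rho(j)],
  phi_{k,j} = phi_{k-1,j} - phi_{kk} phi_{k-1,k-j},  j = 1..k-1.
Step k = 1:
  phi_11 = rho(1) = 0.7423.
Step k = 2:
  phi_22 = [rho(2) - phi_11 rho(1)] / [1 - phi_11 rho(1)] = [0.7387 - (0.7423)(0.7423)] / [1 - (0.7423)(0.7423)]
         = 0.18769071 / 0.44899071 = 0.418.
Therefore phi_{22} = 0.4180.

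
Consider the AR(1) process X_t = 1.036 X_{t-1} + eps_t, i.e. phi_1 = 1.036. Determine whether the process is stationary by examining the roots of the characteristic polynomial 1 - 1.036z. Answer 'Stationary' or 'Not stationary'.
\text{Not stationary}

The AR(p) characteristic polynomial is P(z) = 1 - 1.036z.
Stationarity requires all roots to lie outside the unit circle, i.e. |z| > 1 for every root.
This is linear in z: 1 + (-1.036) z = 0  =>  z = -1/(-1.036) = 0.965251,  |z| = 0.965251.
Moduli of all roots: 0.9653.
All moduli strictly greater than 1? No.
Verdict: Not stationary.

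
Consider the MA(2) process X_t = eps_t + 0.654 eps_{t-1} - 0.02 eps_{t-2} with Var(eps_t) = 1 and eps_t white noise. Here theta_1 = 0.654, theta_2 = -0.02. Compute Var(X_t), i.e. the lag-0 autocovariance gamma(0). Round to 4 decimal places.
\gamma(0) = 1.4281

For an MA(q) process X_t = eps_t + sum_i theta_i eps_{t-i} with
Var(eps_t) = sigma^2, the variance is
  gamma(0) = sigma^2 * (1 + sum_i theta_i^2).
  sum_i theta_i^2 = (0.654)^2 + (-0.02)^2 = 0.427716 + 0.0004 = 0.428116.
  gamma(0) = 1 * (1 + 0.428116) = 1 * 1.428116 = 1.428116, which rounds to 1.4281.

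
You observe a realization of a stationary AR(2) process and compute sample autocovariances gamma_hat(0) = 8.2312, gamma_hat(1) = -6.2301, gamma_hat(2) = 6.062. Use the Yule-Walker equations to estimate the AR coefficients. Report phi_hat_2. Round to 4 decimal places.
\hat\phi_{2} = 0.3830

The Yule-Walker equations for an AR(p) process read, in matrix form,
  Gamma_p phi = r_p,   with   (Gamma_p)_{ij} = gamma(|i - j|),
                       (r_p)_i = gamma(i),   i,j = 1..p.
Substitute the sample gammas (Toeplitz matrix and right-hand side of size 2):
  Gamma_p = [[8.2312, -6.2301], [-6.2301, 8.2312]]
  r_p     = [-6.2301, 6.062]
Written out:
  8.2312 phi_1 - 6.2301 phi_2 = -6.2301
  -6.2301 phi_1 + 8.2312 phi_2 = 6.062
Solve by Cramer's rule:
  det = gamma(0)^2 - gamma(1)^2 = (8.2312)^2 - (-6.2301)^2 = 67.75265344 - 38.81414601 = 28.93850743
  phi_hat_1 = [gamma(1) gamma(0) - gamma(1) gamma(2)] / det = [(-6.2301)(8.2312) - (-6.2301)(6.062)] / 28.93850743 = -13.51433292 / 28.93850743 = -0.467
  phi_hat_2 = [gamma(0) gamma(2) - gamma(1)^2] / det = [(8.2312)(6.062) - (-6.2301)^2] / 28.93850743 = 11.08338839 / 28.93850743 = 0.383
So phi_hat = [-0.4670, 0.3830].
Therefore phi_hat_2 = 0.3830.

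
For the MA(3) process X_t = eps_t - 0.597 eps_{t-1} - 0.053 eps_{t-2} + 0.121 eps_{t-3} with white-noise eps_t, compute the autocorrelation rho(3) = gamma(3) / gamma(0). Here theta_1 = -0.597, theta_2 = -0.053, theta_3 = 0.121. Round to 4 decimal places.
\rho(3) = 0.0881

For an MA(q) process with theta_0 = 1, the autocovariance is
  gamma(k) = sigma^2 * sum_{i=0..q-k} theta_i * theta_{i+k},
and rho(k) = gamma(k) / gamma(0). Sigma^2 cancels.
  numerator   = (1)*(0.121) = 0.121.
  denominator = (1)^2 + (-0.597)^2 + (-0.053)^2 + (0.121)^2 = 1.373859.
  rho(3) = 0.121 / 1.373859 = 0.0881.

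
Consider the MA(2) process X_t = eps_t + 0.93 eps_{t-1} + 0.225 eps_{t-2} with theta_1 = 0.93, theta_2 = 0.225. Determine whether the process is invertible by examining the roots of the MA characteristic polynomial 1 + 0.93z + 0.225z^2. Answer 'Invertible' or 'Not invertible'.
\text{Invertible}

The MA(q) characteristic polynomial is P(z) = 1 + 0.93z + 0.225z^2.
Invertibility requires all roots to lie outside the unit circle, i.e. |z| > 1 for every root.
Set 1 + (0.93) z + (0.225) z^2 = 0, i.e. a z^2 + b z + c = 0 with a = 0.225, b = 0.93, c = 1.
Discriminant D = b^2 - 4ac = (0.93)^2 - 4*(0.225)*1 = 0.8649 - (0.9) = -0.0351.
D < 0, so the roots are the complex-conjugate pair z = (-b +/- i sqrt(-D)) / (2a) = -2.0667 +/- 0.4163i.
For a conjugate pair |z|^2 = z * conj(z) = (product of roots) = c/a = 1/(0.225) = 4.444444, so |z| = sqrt(4.444444) = 2.1082 for both roots.
Moduli of all roots: 2.1082, 2.1082.
All moduli strictly greater than 1? Yes.
Verdict: Invertible.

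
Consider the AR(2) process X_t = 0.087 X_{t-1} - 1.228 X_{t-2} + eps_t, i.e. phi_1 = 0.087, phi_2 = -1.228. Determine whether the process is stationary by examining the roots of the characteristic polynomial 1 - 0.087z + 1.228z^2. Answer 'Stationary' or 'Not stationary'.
\text{Not stationary}

The AR(p) characteristic polynomial is P(z) = 1 - 0.087z + 1.228z^2.
Stationarity requires all roots to lie outside the unit circle, i.e. |z| > 1 for every root.
Set 1 + (-0.087) z + (1.228) z^2 = 0, i.e. a z^2 + b z + c = 0 with a = 1.228, b = -0.087, c = 1.
Discriminant D = b^2 - 4ac = (-0.087)^2 - 4*(1.228)*1 = 0.007569 - (4.912) = -4.904431.
D < 0, so the roots are the complex-conjugate pair z = (-b +/- i sqrt(-D)) / (2a) = 0.0354 +/- 0.9017i.
For a conjugate pair |z|^2 = z * conj(z) = (product of roots) = c/a = 1/(1.228) = 0.814332, so |z| = sqrt(0.814332) = 0.9024 for both roots.
Moduli of all roots: 0.9024, 0.9024.
All moduli strictly greater than 1? No.
Verdict: Not stationary.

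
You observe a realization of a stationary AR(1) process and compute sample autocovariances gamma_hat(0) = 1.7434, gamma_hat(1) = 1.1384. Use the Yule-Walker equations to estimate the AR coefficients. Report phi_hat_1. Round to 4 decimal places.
\hat\phi_{1} = 0.6530

The Yule-Walker equations for an AR(p) process read, in matrix form,
  Gamma_p phi = r_p,   with   (Gamma_p)_{ij} = gamma(|i - j|),
                       (r_p)_i = gamma(i),   i,j = 1..p.
Substitute the sample gammas (Toeplitz matrix and right-hand side of size 1):
  Gamma_p = [[1.7434]]
  r_p     = [1.1384]
With p = 1 this is the single equation gamma(0) phi_1 = gamma(1):
  phi_hat_1 = gamma(1) / gamma(0) = 1.1384 / 1.7434 = 0.6530.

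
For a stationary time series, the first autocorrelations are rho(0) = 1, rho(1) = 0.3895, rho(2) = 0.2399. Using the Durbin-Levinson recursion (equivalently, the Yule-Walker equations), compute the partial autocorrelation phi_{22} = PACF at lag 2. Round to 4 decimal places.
\phi_{22} = 0.1040

The PACF at lag k is phi_{kk}, the last component of the solution
to the Yule-Walker system G_k phi = r_k where
  (G_k)_{ij} = rho(|i - j|), (r_k)_i = rho(i), i,j = 1..k.
Equivalently, Durbin-Levinson gives phi_{kk} iteratively:
  phi_{11} = rho(1)
  phi_{kk} = [rho(k) - sum_{j=1..k-1} phi_{k-1,j} rho(k-j)]
            / [1 - sum_{j=1..k-1} phi_{k-1,j} rho(j)],
  phi_{k,j} = phi_{k-1,j} - phi_{kk} phi_{k-1,k-j},  j = 1..k-1.
Step k = 1:
  phi_11 = rho(1) = 0.3895.
Step k = 2:
  phi_22 = [rho(2) - phi_11 rho(1)] / [1 - phi_11 rho(1)] = [0.2399 - (0.3895)(0.3895)] / [1 - (0.3895)(0.3895)]
         = 0.08818975 / 0.84828975 = 0.104.
Therefore phi_{22} = 0.1040.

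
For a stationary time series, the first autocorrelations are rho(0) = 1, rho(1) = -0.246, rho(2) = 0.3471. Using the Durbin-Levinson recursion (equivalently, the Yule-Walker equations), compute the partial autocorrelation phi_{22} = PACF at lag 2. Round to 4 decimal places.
\phi_{22} = 0.3050

The PACF at lag k is phi_{kk}, the last component of the solution
to the Yule-Walker system G_k phi = r_k where
  (G_k)_{ij} = rho(|i - j|), (r_k)_i = rho(i), i,j = 1..k.
Equivalently, Durbin-Levinson gives phi_{kk} iteratively:
  phi_{11} = rho(1)
  phi_{kk} = [rho(k) - sum_{j=1..k-1} phi_{k-1,j} rho(k-j)]
            / [1 - sum_{j=1..k-1} phi_{k-1,j} rho(j)],
  phi_{k,j} = phi_{k-1,j} - phi_{kk} phi_{k-1,k-j},  j = 1..k-1.
Step k = 1:
  phi_11 = rho(1) = -0.246.
Step k = 2:
  phi_22 = [rho(2) - phi_11 rho(1)] / [1 - phi_11 rho(1)] = [0.3471 - (-0.246)(-0.246)] / [1 - (-0.246)(-0.246)]
         = 0.286584 / 0.939484 = 0.305.
Therefore phi_{22} = 0.3050.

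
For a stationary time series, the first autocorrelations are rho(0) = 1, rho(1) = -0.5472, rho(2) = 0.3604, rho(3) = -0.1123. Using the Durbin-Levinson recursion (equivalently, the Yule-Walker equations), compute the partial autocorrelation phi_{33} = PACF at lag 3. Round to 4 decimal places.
\phi_{33} = 0.1659

The PACF at lag k is phi_{kk}, the last component of the solution
to the Yule-Walker system G_k phi = r_k where
  (G_k)_{ij} = rho(|i - j|), (r_k)_i = rho(i), i,j = 1..k.
Equivalently, Durbin-Levinson gives phi_{kk} iteratively:
  phi_{11} = rho(1)
  phi_{kk} = [rho(k) - sum_{j=1..k-1} phi_{k-1,j} rho(k-j)]
            / [1 - sum_{j=1..k-1} phi_{k-1,j} rho(j)],
  phi_{k,j} = phi_{k-1,j} - phi_{kk} phi_{k-1,k-j},  j = 1..k-1.
Step k = 1:
  phi_11 = rho(1) = -0.5472.
Step k = 2:
  phi_22 = [rho(2) - phi_11 rho(1)] / [1 - phi_11 rho(1)] = [0.3604 - (-0.5472)(-0.5472)] / [1 - (-0.5472)(-0.5472)]
         = 0.06097216 / 0.70057216 = 0.087032.
  Update: phi_21 = phi_11 - phi_22 phi_11 = -0.5472 - (0.087032)(-0.5472) = -0.499576.
Step k = 3:
  phi_33 = [rho(3) - phi_21 rho(2) - phi_22 rho(1)] / [1 - phi_21 rho(1) - phi_22 rho(2)]
    numerator   = -0.1123 - (-0.499576)(0.3604) - (0.087032)(-0.5472) = 0.11537111
    denominator = 1 - (-0.499576)(-0.5472) - (0.087032)(0.3604) = 0.69526563
  phi_33 = 0.11537111 / 0.69526563 = 0.1659.
Therefore phi_{33} = 0.1659.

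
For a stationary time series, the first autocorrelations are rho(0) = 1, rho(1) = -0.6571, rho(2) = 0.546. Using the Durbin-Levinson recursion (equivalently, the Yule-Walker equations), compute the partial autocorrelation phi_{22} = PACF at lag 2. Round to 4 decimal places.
\phi_{22} = 0.2010

The PACF at lag k is phi_{kk}, the last component of the solution
to the Yule-Walker system G_k phi = r_k where
  (G_k)_{ij} = rho(|i - j|), (r_k)_i = rho(i), i,j = 1..k.
Equivalently, Durbin-Levinson gives phi_{kk} iteratively:
  phi_{11} = rho(1)
  phi_{kk} = [rho(k) - sum_{j=1..k-1} phi_{k-1,j} rho(k-j)]
            / [1 - sum_{j=1..k-1} phi_{k-1,j} rho(j)],
  phi_{k,j} = phi_{k-1,j} - phi_{kk} phi_{k-1,k-j},  j = 1..k-1.
Step k = 1:
  phi_11 = rho(1) = -0.6571.
Step k = 2:
  phi_22 = [rho(2) - phi_11 rho(1)] / [1 - phi_11 rho(1)] = [0.546 - (-0.6571)(-0.6571)] / [1 - (-0.6571)(-0.6571)]
         = 0.11421959 / 0.56821959 = 0.201.
Therefore phi_{22} = 0.2010.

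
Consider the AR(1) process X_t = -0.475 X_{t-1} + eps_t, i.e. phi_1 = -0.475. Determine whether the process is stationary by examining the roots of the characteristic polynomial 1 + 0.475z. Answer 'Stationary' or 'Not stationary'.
\text{Stationary}

The AR(p) characteristic polynomial is P(z) = 1 + 0.475z.
Stationarity requires all roots to lie outside the unit circle, i.e. |z| > 1 for every root.
This is linear in z: 1 + (0.475) z = 0  =>  z = -1/(0.475) = -2.105263,  |z| = 2.105263.
Moduli of all roots: 2.1053.
All moduli strictly greater than 1? Yes.
Verdict: Stationary.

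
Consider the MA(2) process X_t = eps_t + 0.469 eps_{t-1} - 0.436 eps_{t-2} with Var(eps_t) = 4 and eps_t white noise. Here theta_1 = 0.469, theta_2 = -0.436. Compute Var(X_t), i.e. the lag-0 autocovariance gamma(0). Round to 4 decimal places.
\gamma(0) = 5.6402

For an MA(q) process X_t = eps_t + sum_i theta_i eps_{t-i} with
Var(eps_t) = sigma^2, the variance is
  gamma(0) = sigma^2 * (1 + sum_i theta_i^2).
  sum_i theta_i^2 = (0.469)^2 + (-0.436)^2 = 0.219961 + 0.190096 = 0.410057.
  gamma(0) = 4 * (1 + 0.410057) = 4 * 1.410057 = 5.640228, which rounds to 5.6402.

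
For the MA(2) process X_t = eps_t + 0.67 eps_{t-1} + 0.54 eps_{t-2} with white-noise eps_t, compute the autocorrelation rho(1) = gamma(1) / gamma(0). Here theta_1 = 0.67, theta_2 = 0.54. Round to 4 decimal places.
\rho(1) = 0.5928

For an MA(q) process with theta_0 = 1, the autocovariance is
  gamma(k) = sigma^2 * sum_{i=0..q-k} theta_i * theta_{i+k},
and rho(k) = gamma(k) / gamma(0). Sigma^2 cancels.
  numerator   = (1)*(0.67) + (0.67)*(0.54) = 1.0318.
  denominator = (1)^2 + (0.67)^2 + (0.54)^2 = 1.7405.
  rho(1) = 1.0318 / 1.7405 = 0.5928.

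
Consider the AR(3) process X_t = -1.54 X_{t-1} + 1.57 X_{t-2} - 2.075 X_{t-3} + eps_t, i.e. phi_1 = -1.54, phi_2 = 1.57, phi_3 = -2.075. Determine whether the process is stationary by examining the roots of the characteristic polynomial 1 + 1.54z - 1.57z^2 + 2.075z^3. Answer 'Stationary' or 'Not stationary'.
\text{Not stationary}

The AR(p) characteristic polynomial is P(z) = 1 + 1.54z - 1.57z^2 + 2.075z^3.
Stationarity requires all roots to lie outside the unit circle, i.e. |z| > 1 for every root.
Degree 3: look for a simple real root z0 first, then factor out (1 - z/z0) and solve the remaining quadratic.
Testing z0 = -0.4: P(-0.4) = 1 + (1.54)(-0.4) + (-1.57)(-0.4)^2 + (2.075)(-0.4)^3
  = 1 + (-0.616) + (-0.2512) + (-0.1328) = 0.  So z_0 = -0.4 is a root, |z_0| = 0.4.
Divide out the factor (1 + 2.5 z) = (1 - z/z0) (since 1/z0 = -2.5):
  P(z) = (1 + 2.5 z)(1 + (-0.96) z + (0.83) z^2)
  [check: z-coef -0.96 - (-2.5) = 1.54; z^2-coef 0.83 - (-2.5)(-0.96) = -1.57; z^3-coef -(-2.5)(0.83) = 2.075.]
Remaining roots from the quadratic factor 1 + (-0.96) z + (0.83) z^2:
  Set 1 + (-0.96) z + (0.83) z^2 = 0, i.e. a z^2 + b z + c = 0 with a = 0.83, b = -0.96, c = 1.
  Discriminant D = b^2 - 4ac = (-0.96)^2 - 4*(0.83)*1 = 0.9216 - (3.32) = -2.3984.
  D < 0, so the roots are the complex-conjugate pair z = (-b +/- i sqrt(-D)) / (2a) = 0.5783 +/- 0.9329i.
  For a conjugate pair |z|^2 = z * conj(z) = (product of roots) = c/a = 1/(0.83) = 1.204819, so |z| = sqrt(1.204819) = 1.0976 for both roots.
Moduli of all roots: 0.4000, 1.0976, 1.0976.
All moduli strictly greater than 1? No.
Verdict: Not stationary.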